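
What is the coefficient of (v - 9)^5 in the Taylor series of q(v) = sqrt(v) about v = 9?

q(9) = 3
q′(9) = 1/6
q′′(9) = -1/108
q′′′(9) = 1/648
q^(4)(9) = -5/11664
q^(5)(9) = 35/209952
So c_5 = q^(5)(9)/5! = 7/5038848.

7/5038848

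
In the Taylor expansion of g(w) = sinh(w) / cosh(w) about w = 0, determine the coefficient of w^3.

Write the quotient as an unknown series and match coefficients against numerator = denominator · series.
g(0) = 0
g′(0) = 1
g′′(0) = 0
g′′′(0) = -2
So c_3 = g′′′(0)/3! = -1/3.

-1/3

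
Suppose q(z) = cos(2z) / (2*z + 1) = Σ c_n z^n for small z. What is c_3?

Use 1/(1 - r) = Σ r^k on the denominator, then take the Cauchy product.
q(0) = 1
q′(0) = -2
q′′(0) = 4
q′′′(0) = -24

-4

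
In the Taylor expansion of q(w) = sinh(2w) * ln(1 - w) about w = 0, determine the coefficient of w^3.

Take the Cauchy product of the two expansions.

-1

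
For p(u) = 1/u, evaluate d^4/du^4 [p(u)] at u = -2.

Use the known series and substitute for the argument.
The coefficient of (u + 2)^4 in the expansion is -1/32, so p^(4)(-2) = 4! * (-1/32) = -3/4.

-3/4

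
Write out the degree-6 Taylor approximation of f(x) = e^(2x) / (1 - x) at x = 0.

331*x^6/45 + 109*x^5/15 + 7*x^4 + 19*x^3/3 + 5*x^2 + 3*x + 1

Multiply the numerator's expansion by the denominator's geometric series.
[x^0] = 1;  [x^1] = 3;  [x^2] = 5;  [x^3] = 19/3;  [x^4] = 7;  [x^5] = 109/15;  [x^6] = 331/45.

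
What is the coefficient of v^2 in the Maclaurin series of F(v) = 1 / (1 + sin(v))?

1

Write 1/(1+u) = 1 - u + u^2 - u^3 + ... and substitute the series for u.
F(0) = 1
F′(0) = -1
F′′(0) = 2
So c_2 = F′′(0)/2! = 1.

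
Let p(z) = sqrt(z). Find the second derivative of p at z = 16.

-1/256

From the series, [(z - 16)^2] p = -1/512; multiply by 2! = 2 to get -1/256.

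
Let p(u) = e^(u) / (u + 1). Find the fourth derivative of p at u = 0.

9

Multiply the numerator's expansion by the denominator's geometric series.
The coefficient of u^4 in the expansion is 3/8, so p^(4)(0) = 4! * (3/8) = 9.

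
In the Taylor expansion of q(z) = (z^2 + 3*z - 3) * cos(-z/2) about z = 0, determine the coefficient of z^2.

Shift and add copies of the series according to the polynomial's terms.
[z^0] = -3;  [z^1] = 3;  [z^2] = 11/8.
So c_2 = q′′(0)/2! = 11/8.

11/8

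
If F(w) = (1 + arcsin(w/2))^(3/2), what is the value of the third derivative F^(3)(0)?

Plug the Maclaurin series of the inner function into that of the outer and collect terms.
From the series, [w^3] F = 3/128; multiply by 3! = 6 to get 9/64.

9/64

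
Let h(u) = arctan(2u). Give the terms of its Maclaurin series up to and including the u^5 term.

32*u^5/5 - 8*u^3/3 + 2*u

Compute the successive derivatives at the expansion point and divide by k!.
h(0) = 0
h′(0) = 2
h′′(0) = 0
h′′′(0) = -16
h^(4)(0) = 0
h^(5)(0) = 768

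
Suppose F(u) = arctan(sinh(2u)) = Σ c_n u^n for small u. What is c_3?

-4/3

Substitute the inner expansion into the outer series and collect powers.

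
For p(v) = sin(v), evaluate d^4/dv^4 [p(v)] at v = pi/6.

The coefficient of (v - pi/6)^4 in the expansion is 1/48, so p^(4)(pi/6) = 4! * (1/48) = 1/2.

1/2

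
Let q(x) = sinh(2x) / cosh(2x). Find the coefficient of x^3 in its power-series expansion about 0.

-8/3

Write the quotient as an unknown series and match coefficients against numerator = denominator · series.
q(0) = 0
q′(0) = 2
q′′(0) = 0
q′′′(0) = -16
So c_3 = q′′′(0)/3! = -8/3.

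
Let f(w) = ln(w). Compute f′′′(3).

Use the known series and substitute for the argument.
From the series, [(w - 3)^3] f = 1/81; multiply by 3! = 6 to get 2/27.

2/27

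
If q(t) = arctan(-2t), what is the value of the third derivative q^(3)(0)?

Compute the successive derivatives at the expansion point and divide by k!.
The coefficient of t^3 in the expansion is 8/3, so q′′′(0) = 3! * (8/3) = 16.

16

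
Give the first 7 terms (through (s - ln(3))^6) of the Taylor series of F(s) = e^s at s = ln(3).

[(s - ln(3))^0] = 3;  [(s - ln(3))^1] = 3;  [(s - ln(3))^2] = 3/2;  [(s - ln(3))^3] = 1/2;  [(s - ln(3))^4] = 1/8;  [(s - ln(3))^5] = 1/40;  [(s - ln(3))^6] = 1/240.

(s - ln(3))^6/240 + (s - ln(3))^5/40 + (s - ln(3))^4/8 + (s - ln(3))^3/2 + 3*(s - ln(3))^2/2 + 3*(s - ln(3)) + 3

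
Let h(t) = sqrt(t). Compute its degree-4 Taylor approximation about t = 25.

[(t - 25)^0] = 5;  [(t - 25)^1] = 1/10;  [(t - 25)^2] = -1/1000;  [(t - 25)^3] = 1/50000;  [(t - 25)^4] = -1/2000000.

-(t - 25)^4/2000000 + (t - 25)^3/50000 - (t - 25)^2/1000 + (t - 25)/10 + 5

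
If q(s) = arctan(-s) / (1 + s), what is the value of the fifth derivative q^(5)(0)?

-104

Write out both Maclaurin series and multiply, keeping only the needed powers.
From the series, [s^5] q = -13/15; multiply by 5! = 120 to get -104.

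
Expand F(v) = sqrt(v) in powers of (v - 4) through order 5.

7*(v - 4)^5/131072 - 5*(v - 4)^4/16384 + (v - 4)^3/512 - (v - 4)^2/64 + (v - 4)/4 + 2

F(4) = 2
F′(4) = 1/4
F′′(4) = -1/32
F′′′(4) = 3/256
F^(4)(4) = -15/2048
F^(5)(4) = 105/16384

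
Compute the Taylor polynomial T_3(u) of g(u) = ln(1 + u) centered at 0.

u^3/3 - u^2/2 + u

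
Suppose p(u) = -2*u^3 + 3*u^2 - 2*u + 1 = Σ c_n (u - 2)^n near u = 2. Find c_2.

-9

p(2) = -7
p′(2) = -14
p′′(2) = -18
So c_2 = p′′(2)/2! = -9.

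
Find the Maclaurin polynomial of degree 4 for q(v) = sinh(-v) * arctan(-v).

Write out both Maclaurin series and multiply, keeping only the needed powers.
q(0) = 0
q′(0) = 0
q′′(0) = 2
q′′′(0) = 0
q^(4)(0) = -4
The Taylor polynomial is Σ q^(k)(0)/k! · v^k.

-v^4/6 + v^2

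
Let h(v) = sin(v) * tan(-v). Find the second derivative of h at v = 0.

-2

Expand each factor separately, then convolve coefficients.
The coefficient of v^2 in the expansion is -1, so h′′(0) = 2! * (-1) = -2.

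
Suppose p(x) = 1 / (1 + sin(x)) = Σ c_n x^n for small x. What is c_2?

Use the geometric series for the reciprocal, then substitute.
p(0) = 1
p′(0) = -1
p′′(0) = 2
So c_2 = p′′(0)/2! = 1.

1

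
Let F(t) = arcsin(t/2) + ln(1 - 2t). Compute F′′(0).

Combine the two series term by term.
The coefficient of t^2 in the expansion is -2, so F′′(0) = 2! * (-2) = -4.

-4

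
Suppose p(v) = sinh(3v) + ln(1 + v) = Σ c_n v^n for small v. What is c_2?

-1/2

Expand each term separately and add.
p(0) = 0
p′(0) = 4
p′′(0) = -1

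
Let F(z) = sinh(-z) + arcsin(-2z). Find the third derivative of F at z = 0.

-9

Expand each term separately and add.
From the series, [z^3] F = -3/2; multiply by 3! = 6 to get -9.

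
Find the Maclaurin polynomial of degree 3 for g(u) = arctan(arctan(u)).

Let u equal the inner series; expand the outer function in u and truncate.

-2*u^3/3 + u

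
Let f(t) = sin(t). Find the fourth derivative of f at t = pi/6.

1/2

The coefficient of (t - pi/6)^4 in the expansion is 1/48, so f^(4)(pi/6) = 4! * (1/48) = 1/2.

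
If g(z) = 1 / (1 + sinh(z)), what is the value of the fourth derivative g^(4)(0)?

32

Expand as Σ (-1)^k u^k with u equal to the inner function's series.
The coefficient of z^4 in the expansion is 4/3, so g^(4)(0) = 4! * (4/3) = 32.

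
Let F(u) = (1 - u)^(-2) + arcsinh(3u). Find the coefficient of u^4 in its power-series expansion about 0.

5

Expand each term separately and add.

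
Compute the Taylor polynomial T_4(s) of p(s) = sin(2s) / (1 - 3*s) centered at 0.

50*s^4 + 50*s^3/3 + 6*s^2 + 2*s

Use 1/(1 - r) = Σ r^k on the denominator, then take the Cauchy product.
p(0) = 0
p′(0) = 2
p′′(0) = 12
p′′′(0) = 100
p^(4)(0) = 1200
Dividing each by k! gives the coefficients c_0, ..., c_4.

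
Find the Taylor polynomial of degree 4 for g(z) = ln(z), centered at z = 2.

Apply the Taylor formula c_k = f^(k)(a)/k!.

-(z - 2)^4/64 + (z - 2)^3/24 - (z - 2)^2/8 + (z - 2)/2 + ln(2)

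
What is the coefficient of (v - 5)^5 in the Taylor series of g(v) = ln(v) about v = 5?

1/15625

[(v - 5)^0] = ln(5);  [(v - 5)^1] = 1/5;  [(v - 5)^2] = -1/50;  [(v - 5)^3] = 1/375;  [(v - 5)^4] = -1/2500;  [(v - 5)^5] = 1/15625.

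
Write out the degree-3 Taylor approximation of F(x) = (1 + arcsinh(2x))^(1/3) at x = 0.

4*x^3/81 - 4*x^2/9 + 2*x/3 + 1

Compose series: expand the inner function first, then feed it into the outer expansion.
[x^0] = 1;  [x^1] = 2/3;  [x^2] = -4/9;  [x^3] = 4/81.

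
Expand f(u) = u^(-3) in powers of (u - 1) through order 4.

[(u - 1)^0] = 1;  [(u - 1)^1] = -3;  [(u - 1)^2] = 6;  [(u - 1)^3] = -10;  [(u - 1)^4] = 15.

15*(u - 1)^4 - 10*(u - 1)^3 + 6*(u - 1)^2 - 3*(u - 1) + 1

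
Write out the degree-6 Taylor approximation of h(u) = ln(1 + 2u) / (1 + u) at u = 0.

-416*u^6/15 + 256*u^5/15 - 32*u^4/3 + 20*u^3/3 - 4*u^2 + 2*u

Take the Cauchy product of the two expansions.
h(0) = 0
h′(0) = 2
h′′(0) = -8
h′′′(0) = 40
h^(4)(0) = -256
h^(5)(0) = 2048
h^(6)(0) = -19968
Then c_k = h^(k)(0)/k! gives each Taylor coefficient.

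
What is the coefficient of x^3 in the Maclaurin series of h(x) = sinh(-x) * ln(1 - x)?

1/2

Multiply the two series term by term and collect like powers.
h(0) = 0
h′(0) = 0
h′′(0) = 2
h′′′(0) = 3
So c_3 = h′′′(0)/3! = 1/2.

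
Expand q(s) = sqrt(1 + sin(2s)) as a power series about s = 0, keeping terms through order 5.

Let u equal the inner series; expand the outer function in u and truncate.
q(0) = 1
q′(0) = 1
q′′(0) = -1
q′′′(0) = -1
q^(4)(0) = 1
q^(5)(0) = 1
Dividing each by k! gives the coefficients c_0, ..., c_5.

s^5/120 + s^4/24 - s^3/6 - s^2/2 + s + 1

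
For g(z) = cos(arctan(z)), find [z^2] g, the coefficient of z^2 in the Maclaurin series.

Substitute the inner expansion into the outer series and collect powers.
[z^0] = 1;  [z^1] = 0;  [z^2] = -1/2.

-1/2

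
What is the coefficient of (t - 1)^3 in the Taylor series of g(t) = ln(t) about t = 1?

[(t - 1)^0] = 0;  [(t - 1)^1] = 1;  [(t - 1)^2] = -1/2;  [(t - 1)^3] = 1/3.

1/3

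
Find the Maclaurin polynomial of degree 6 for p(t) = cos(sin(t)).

Plug the Maclaurin series of the inner function into that of the outer and collect terms.

-37*t^6/720 + 5*t^4/24 - t^2/2 + 1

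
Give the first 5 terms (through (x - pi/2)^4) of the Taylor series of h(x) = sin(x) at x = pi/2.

h(pi/2) = 1
h′(pi/2) = 0
h′′(pi/2) = -1
h′′′(pi/2) = 0
h^(4)(pi/2) = 1

(x - pi/2)^4/24 - (x - pi/2)^2/2 + 1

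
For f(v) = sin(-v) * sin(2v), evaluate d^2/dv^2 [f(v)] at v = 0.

Take the Cauchy product of the two expansions.
The coefficient of v^2 in the expansion is -2, so f′′(0) = 2! * (-2) = -4.

-4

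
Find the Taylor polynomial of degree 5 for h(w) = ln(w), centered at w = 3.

Differentiate repeatedly and evaluate at the center.

(w - 3)^5/1215 - (w - 3)^4/324 + (w - 3)^3/81 - (w - 3)^2/18 + (w - 3)/3 + ln(3)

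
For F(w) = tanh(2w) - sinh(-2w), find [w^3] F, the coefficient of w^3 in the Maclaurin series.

Combine the two series term by term.

-4/3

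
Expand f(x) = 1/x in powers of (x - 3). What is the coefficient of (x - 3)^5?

[(x - 3)^0] = 1/3;  [(x - 3)^1] = -1/9;  [(x - 3)^2] = 1/27;  [(x - 3)^3] = -1/81;  [(x - 3)^4] = 1/243;  [(x - 3)^5] = -1/729.
So c_5 = f^(5)(3)/5! = -1/729.

-1/729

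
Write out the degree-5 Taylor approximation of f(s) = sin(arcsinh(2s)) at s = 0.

16*s^5/3 - 8*s^3/3 + 2*s

Plug the Maclaurin series of the inner function into that of the outer and collect terms.
f(0) = 0
f′(0) = 2
f′′(0) = 0
f′′′(0) = -16
f^(4)(0) = 0
f^(5)(0) = 640
The Taylor polynomial is Σ f^(k)(0)/k! · s^k.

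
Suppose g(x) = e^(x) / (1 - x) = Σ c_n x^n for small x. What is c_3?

8/3

Multiply the two series term by term and collect like powers.
g(0) = 1
g′(0) = 2
g′′(0) = 5
g′′′(0) = 16
So c_3 = g′′′(0)/3! = 8/3.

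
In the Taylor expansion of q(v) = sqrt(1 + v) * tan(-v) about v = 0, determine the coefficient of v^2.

-1/2

Expand each factor separately, then convolve coefficients.
q(0) = 0
q′(0) = -1
q′′(0) = -1
So c_2 = q′′(0)/2! = -1/2.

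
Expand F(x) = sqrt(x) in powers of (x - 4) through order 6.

-21*(x - 4)^6/2097152 + 7*(x - 4)^5/131072 - 5*(x - 4)^4/16384 + (x - 4)^3/512 - (x - 4)^2/64 + (x - 4)/4 + 2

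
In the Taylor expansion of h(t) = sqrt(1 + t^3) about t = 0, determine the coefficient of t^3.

1/2

Differentiate repeatedly and evaluate at the center.
h(0) = 1
h′(0) = 0
h′′(0) = 0
h′′′(0) = 3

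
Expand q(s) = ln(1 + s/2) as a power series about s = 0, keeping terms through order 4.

-s^4/64 + s^3/24 - s^2/8 + s/2

Compute the successive derivatives at the expansion point and divide by k!.
[s^0] = 0;  [s^1] = 1/2;  [s^2] = -1/8;  [s^3] = 1/24;  [s^4] = -1/64.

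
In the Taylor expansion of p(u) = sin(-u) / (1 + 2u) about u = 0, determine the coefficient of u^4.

Expand each factor separately, then convolve coefficients.
[u^0] = 0;  [u^1] = -1;  [u^2] = 2;  [u^3] = -23/6;  [u^4] = 23/3.

23/3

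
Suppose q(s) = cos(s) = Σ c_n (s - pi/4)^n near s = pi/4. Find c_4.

sqrt(2)/48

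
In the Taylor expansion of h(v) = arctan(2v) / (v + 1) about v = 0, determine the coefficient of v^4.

2/3

Multiply the numerator's expansion by the denominator's geometric series.
h(0) = 0
h′(0) = 2
h′′(0) = -4
h′′′(0) = -4
h^(4)(0) = 16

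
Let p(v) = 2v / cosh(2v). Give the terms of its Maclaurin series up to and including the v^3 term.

Invert the denominator's series and multiply.
p(0) = 0
p′(0) = 2
p′′(0) = 0
p′′′(0) = -24
Then c_k = p^(k)(0)/k! gives each Taylor coefficient.

-4*v^3 + 2*v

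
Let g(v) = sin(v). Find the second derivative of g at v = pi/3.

Use the known series and substitute for the argument.
From the series, [(v - pi/3)^2] g = -sqrt(3)/4; multiply by 2! = 2 to get -sqrt(3)/2.

-sqrt(3)/2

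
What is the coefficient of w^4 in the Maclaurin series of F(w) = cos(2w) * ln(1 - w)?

Expand each factor separately, then convolve coefficients.
[w^0] = 0;  [w^1] = -1;  [w^2] = -1/2;  [w^3] = 5/3;  [w^4] = 3/4.
So c_4 = F^(4)(0)/4! = 3/4.

3/4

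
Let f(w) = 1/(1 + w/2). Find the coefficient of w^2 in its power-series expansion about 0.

1/4

f(0) = 1
f′(0) = -1/2
f′′(0) = 1/2
So c_2 = f′′(0)/2! = 1/4.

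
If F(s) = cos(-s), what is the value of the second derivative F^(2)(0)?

-1

The coefficient of s^2 in the expansion is -1/2, so F′′(0) = 2! * (-1/2) = -1.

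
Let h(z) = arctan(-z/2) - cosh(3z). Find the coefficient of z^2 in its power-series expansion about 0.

Combine the two series term by term.
So c_2 = h′′(0)/2! = -9/2.

-9/2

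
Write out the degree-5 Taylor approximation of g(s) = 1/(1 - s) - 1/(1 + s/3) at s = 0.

Add the two expansions coefficient-wise.
g(0) = 0
g′(0) = 4/3
g′′(0) = 16/9
g′′′(0) = 56/9
g^(4)(0) = 640/27
g^(5)(0) = 9760/81
The Taylor polynomial is Σ g^(k)(0)/k! · s^k.

244*s^5/243 + 80*s^4/81 + 28*s^3/27 + 8*s^2/9 + 4*s/3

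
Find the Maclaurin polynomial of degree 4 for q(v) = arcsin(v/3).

v^3/162 + v/3

q(0) = 0
q′(0) = 1/3
q′′(0) = 0
q′′′(0) = 1/27
q^(4)(0) = 0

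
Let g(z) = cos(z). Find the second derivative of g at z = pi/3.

-1/2

The coefficient of (z - pi/3)^2 in the expansion is -1/4, so g′′(pi/3) = 2! * (-1/4) = -1/2.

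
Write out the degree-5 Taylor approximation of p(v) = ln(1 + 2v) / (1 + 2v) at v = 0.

1096*v^5/15 - 100*v^4/3 + 44*v^3/3 - 6*v^2 + 2*v

Write out both Maclaurin series and multiply, keeping only the needed powers.
p(0) = 0
p′(0) = 2
p′′(0) = -12
p′′′(0) = 88
p^(4)(0) = -800
p^(5)(0) = 8768
Then c_k = p^(k)(0)/k! gives each Taylor coefficient.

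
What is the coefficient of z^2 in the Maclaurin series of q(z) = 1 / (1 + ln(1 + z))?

Write 1/(1+u) = 1 - u + u^2 - u^3 + ... and substitute the series for u.
[z^0] = 1;  [z^1] = -1;  [z^2] = 3/2.

3/2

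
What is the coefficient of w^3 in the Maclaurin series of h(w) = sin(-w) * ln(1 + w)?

Expand each factor separately, then convolve coefficients.
[w^0] = 0;  [w^1] = 0;  [w^2] = -1;  [w^3] = 1/2.

1/2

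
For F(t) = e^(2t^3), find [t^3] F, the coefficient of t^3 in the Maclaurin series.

Apply the Taylor formula c_k = f^(k)(a)/k!.
[t^0] = 1;  [t^1] = 0;  [t^2] = 0;  [t^3] = 2.
So c_3 = F′′′(0)/3! = 2.

2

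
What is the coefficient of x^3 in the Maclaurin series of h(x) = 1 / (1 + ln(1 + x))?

Write 1/(1+u) = 1 - u + u^2 - u^3 + ... and substitute the series for u.
[x^0] = 1;  [x^1] = -1;  [x^2] = 3/2;  [x^3] = -7/3.
So c_3 = h′′′(0)/3! = -7/3.

-7/3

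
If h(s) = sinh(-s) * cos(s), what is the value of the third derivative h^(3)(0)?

2

Take the Cauchy product of the two expansions.
From the series, [s^3] h = 1/3; multiply by 3! = 6 to get 2.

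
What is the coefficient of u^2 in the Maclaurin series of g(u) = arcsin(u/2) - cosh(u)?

-1/2

Expand each term separately and add.
g(0) = -1
g′(0) = 1/2
g′′(0) = -1
Then c_k = g^(k)(0)/k! gives each Taylor coefficient.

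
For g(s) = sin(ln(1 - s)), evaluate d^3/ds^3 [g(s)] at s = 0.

-1

Plug the Maclaurin series of the inner function into that of the outer and collect terms.
From the series, [s^3] g = -1/6; multiply by 3! = 6 to get -1.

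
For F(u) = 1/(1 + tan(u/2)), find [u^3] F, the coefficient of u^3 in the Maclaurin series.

-1/6

Plug the Maclaurin series of the inner function into that of the outer and collect terms.
[u^0] = 1;  [u^1] = -1/2;  [u^2] = 1/4;  [u^3] = -1/6.
So c_3 = F′′′(0)/3! = -1/6.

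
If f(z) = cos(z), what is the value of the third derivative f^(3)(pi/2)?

1

The coefficient of (z - pi/2)^3 in the expansion is 1/6, so f′′′(pi/2) = 3! * (1/6) = 1.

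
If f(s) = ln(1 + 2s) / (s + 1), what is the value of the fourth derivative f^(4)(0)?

Expand 1/(denominator) as a geometric series and multiply by the numerator's series.
From the series, [s^4] f = -32/3; multiply by 4! = 24 to get -256.

-256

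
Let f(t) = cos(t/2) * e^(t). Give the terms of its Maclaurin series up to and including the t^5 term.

Expand each factor separately, then convolve coefficients.
[t^0] = 1;  [t^1] = 1;  [t^2] = 3/8;  [t^3] = 1/24;  [t^4] = -7/384;  [t^5] = -19/1920.

-19*t^5/1920 - 7*t^4/384 + t^3/24 + 3*t^2/8 + t + 1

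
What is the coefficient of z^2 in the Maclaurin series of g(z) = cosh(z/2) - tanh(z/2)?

Add the two expansions coefficient-wise.
g(0) = 1
g′(0) = -1/2
g′′(0) = 1/4
So c_2 = g′′(0)/2! = 1/8.

1/8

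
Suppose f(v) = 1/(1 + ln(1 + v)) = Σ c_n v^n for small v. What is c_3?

Plug the Maclaurin series of the inner function into that of the outer and collect terms.
[v^0] = 1;  [v^1] = -1;  [v^2] = 3/2;  [v^3] = -7/3.

-7/3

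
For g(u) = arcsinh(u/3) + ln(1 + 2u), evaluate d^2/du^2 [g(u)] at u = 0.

Combine the two series term by term.
The coefficient of u^2 in the expansion is -2, so g′′(0) = 2! * (-2) = -4.

-4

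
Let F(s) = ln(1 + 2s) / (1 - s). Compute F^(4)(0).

-32

Multiply the two series term by term and collect like powers.
The coefficient of s^4 in the expansion is -4/3, so F^(4)(0) = 4! * (-4/3) = -32.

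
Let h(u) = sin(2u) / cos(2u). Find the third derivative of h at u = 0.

16

Divide the numerator series by the denominator series (power-series long division).
The coefficient of u^3 in the expansion is 8/3, so h′′′(0) = 3! * (8/3) = 16.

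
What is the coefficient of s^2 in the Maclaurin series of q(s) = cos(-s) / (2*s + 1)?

7/2

Multiply the numerator's expansion by the denominator's geometric series.
So c_2 = q′′(0)/2! = 7/2.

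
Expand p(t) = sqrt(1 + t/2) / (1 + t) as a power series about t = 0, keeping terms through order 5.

Expand each factor separately, then convolve coefficients.
p(0) = 1
p′(0) = -3/4
p′′(0) = 23/16
p′′′(0) = -273/64
p^(4)(0) = 4353/256
p^(5)(0) = -86955/1024

-5797*t^5/8192 + 1451*t^4/2048 - 91*t^3/128 + 23*t^2/32 - 3*t/4 + 1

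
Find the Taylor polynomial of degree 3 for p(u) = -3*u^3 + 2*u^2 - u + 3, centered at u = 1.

p(1) = 1
p′(1) = -6
p′′(1) = -14
p′′′(1) = -18
Then c_k = p^(k)(1)/k! gives each Taylor coefficient.

-3*(u - 1)^3 - 7*(u - 1)^2 - 6*(u - 1) + 1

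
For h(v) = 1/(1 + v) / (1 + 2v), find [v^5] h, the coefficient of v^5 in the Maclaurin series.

Write out both Maclaurin series and multiply, keeping only the needed powers.
h(0) = 1
h′(0) = -3
h′′(0) = 14
h′′′(0) = -90
h^(4)(0) = 744
h^(5)(0) = -7560
So c_5 = h^(5)(0)/5! = -63.

-63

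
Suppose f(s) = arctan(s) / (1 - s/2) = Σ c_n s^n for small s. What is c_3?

Expand each factor separately, then convolve coefficients.
[s^0] = 0;  [s^1] = 1;  [s^2] = 1/2;  [s^3] = -1/12.

-1/12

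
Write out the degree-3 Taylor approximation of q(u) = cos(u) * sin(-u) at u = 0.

Multiply the two series term by term and collect like powers.

2*u^3/3 - u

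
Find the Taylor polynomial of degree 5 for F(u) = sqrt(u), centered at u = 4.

Use the known series and substitute for the argument.
F(4) = 2
F′(4) = 1/4
F′′(4) = -1/32
F′′′(4) = 3/256
F^(4)(4) = -15/2048
F^(5)(4) = 105/16384
The Taylor polynomial is Σ F^(k)(4)/k! · (u - 4)^k.

7*(u - 4)^5/131072 - 5*(u - 4)^4/16384 + (u - 4)^3/512 - (u - 4)^2/64 + (u - 4)/4 + 2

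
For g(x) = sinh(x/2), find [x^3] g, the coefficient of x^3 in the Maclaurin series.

1/48

Compute the successive derivatives at the expansion point and divide by k!.
g(0) = 0
g′(0) = 1/2
g′′(0) = 0
g′′′(0) = 1/8
The Taylor polynomial is Σ g^(k)(0)/k! · x^k.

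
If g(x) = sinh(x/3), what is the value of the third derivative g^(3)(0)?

1/27

Use the known series and substitute for the argument.
The coefficient of x^3 in the expansion is 1/162, so g′′′(0) = 3! * (1/162) = 1/27.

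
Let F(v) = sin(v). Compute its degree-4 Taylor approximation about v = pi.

(v - pi)^3/6 - (v - pi)

F(pi) = 0
F′(pi) = -1
F′′(pi) = 0
F′′′(pi) = 1
F^(4)(pi) = 0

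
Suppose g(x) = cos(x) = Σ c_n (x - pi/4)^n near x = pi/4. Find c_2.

-sqrt(2)/4

g(pi/4) = sqrt(2)/2
g′(pi/4) = -sqrt(2)/2
g′′(pi/4) = -sqrt(2)/2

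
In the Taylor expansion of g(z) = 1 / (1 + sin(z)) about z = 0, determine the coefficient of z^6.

Use the geometric series for the reciprocal, then substitute.
g(0) = 1
g′(0) = -1
g′′(0) = 2
g′′′(0) = -5
g^(4)(0) = 16
g^(5)(0) = -61
g^(6)(0) = 272

17/45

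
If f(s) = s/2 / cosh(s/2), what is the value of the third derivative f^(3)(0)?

Write the quotient as an unknown series and match coefficients against numerator = denominator · series.
From the series, [s^3] f = -1/16; multiply by 3! = 6 to get -3/8.

-3/8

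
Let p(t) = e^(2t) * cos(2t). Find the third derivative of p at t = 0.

Multiply the two series term by term and collect like powers.
The coefficient of t^3 in the expansion is -8/3, so p′′′(0) = 3! * (-8/3) = -16.

-16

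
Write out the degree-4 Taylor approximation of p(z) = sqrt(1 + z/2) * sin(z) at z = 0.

-13*z^4/384 - 19*z^3/96 + z^2/4 + z

Multiply the two series term by term and collect like powers.
p(0) = 0
p′(0) = 1
p′′(0) = 1/2
p′′′(0) = -19/16
p^(4)(0) = -13/16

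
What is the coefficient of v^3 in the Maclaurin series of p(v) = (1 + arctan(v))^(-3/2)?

-27/16

Substitute the inner expansion into the outer series and collect powers.
p(0) = 1
p′(0) = -3/2
p′′(0) = 15/4
p′′′(0) = -81/8
So c_3 = p′′′(0)/3! = -27/16.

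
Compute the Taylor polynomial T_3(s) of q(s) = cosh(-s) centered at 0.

s^2/2 + 1

[s^0] = 1;  [s^1] = 0;  [s^2] = 1/2;  [s^3] = 0.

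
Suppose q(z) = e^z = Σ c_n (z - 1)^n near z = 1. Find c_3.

Use the known series and substitute for the argument.
q(1) = e
q′(1) = e
q′′(1) = e
q′′′(1) = e

e/6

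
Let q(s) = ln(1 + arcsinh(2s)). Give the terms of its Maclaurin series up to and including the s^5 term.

52*s^5/15 - 4*s^4/3 + 4*s^3/3 - 2*s^2 + 2*s

Plug the Maclaurin series of the inner function into that of the outer and collect terms.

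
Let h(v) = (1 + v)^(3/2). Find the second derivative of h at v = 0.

Apply the Taylor formula c_k = f^(k)(a)/k!.
From the series, [v^2] h = 3/8; multiply by 2! = 2 to get 3/4.

3/4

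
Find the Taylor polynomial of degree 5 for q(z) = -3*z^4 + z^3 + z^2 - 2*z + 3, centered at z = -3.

q(-3) = -252
q′(-3) = 343
q′′(-3) = -340
q′′′(-3) = 222
q^(4)(-3) = -72
q^(5)(-3) = 0

-3*(z + 3)^4 + 37*(z + 3)^3 - 170*(z + 3)^2 + 343*(z + 3) - 252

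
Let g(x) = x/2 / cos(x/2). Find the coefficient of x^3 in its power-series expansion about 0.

Divide the numerator series by the denominator series (power-series long division).
g(0) = 0
g′(0) = 1/2
g′′(0) = 0
g′′′(0) = 3/8
So c_3 = g′′′(0)/3! = 1/16.

1/16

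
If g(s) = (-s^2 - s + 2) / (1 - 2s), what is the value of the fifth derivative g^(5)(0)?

Shift and add copies of the series according to the polynomial's terms.
The coefficient of s^5 in the expansion is 40, so g^(5)(0) = 5! * (40) = 4800.

4800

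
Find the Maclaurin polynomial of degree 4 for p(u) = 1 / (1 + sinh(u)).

Write 1/(1+u) = 1 - u + u^2 - u^3 + ... and substitute the series for u.

4*u^4/3 - 7*u^3/6 + u^2 - u + 1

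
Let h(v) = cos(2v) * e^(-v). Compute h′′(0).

-3

Multiply the two series term by term and collect like powers.
From the series, [v^2] h = -3/2; multiply by 2! = 2 to get -3.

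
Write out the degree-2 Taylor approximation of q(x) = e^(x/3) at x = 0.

[x^0] = 1;  [x^1] = 1/3;  [x^2] = 1/18.

x^2/18 + x/3 + 1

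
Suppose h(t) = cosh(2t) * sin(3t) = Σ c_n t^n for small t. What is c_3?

3/2

Take the Cauchy product of the two expansions.
So c_3 = h′′′(0)/3! = 3/2.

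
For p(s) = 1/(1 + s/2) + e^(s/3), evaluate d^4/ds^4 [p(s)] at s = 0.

Combine the two series term by term.
The coefficient of s^4 in the expansion is 245/3888, so p^(4)(0) = 4! * (245/3888) = 245/162.

245/162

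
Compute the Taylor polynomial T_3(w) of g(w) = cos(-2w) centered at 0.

1 - 2*w^2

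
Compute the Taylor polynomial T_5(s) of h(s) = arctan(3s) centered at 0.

243*s^5/5 - 9*s^3 + 3*s

h(0) = 0
h′(0) = 3
h′′(0) = 0
h′′′(0) = -54
h^(4)(0) = 0
h^(5)(0) = 5832
Then c_k = h^(k)(0)/k! gives each Taylor coefficient.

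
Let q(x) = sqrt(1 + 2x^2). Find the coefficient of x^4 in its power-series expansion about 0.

[x^0] = 1;  [x^1] = 0;  [x^2] = 1;  [x^3] = 0;  [x^4] = -1/2.
So c_4 = q^(4)(0)/4! = -1/2.

-1/2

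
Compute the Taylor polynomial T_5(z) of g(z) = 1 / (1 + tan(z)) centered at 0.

-32*z^5/15 + 5*z^4/3 - 4*z^3/3 + z^2 - z + 1

Expand as Σ (-1)^k u^k with u equal to the inner function's series.
g(0) = 1
g′(0) = -1
g′′(0) = 2
g′′′(0) = -8
g^(4)(0) = 40
g^(5)(0) = -256
Dividing each by k! gives the coefficients c_0, ..., c_5.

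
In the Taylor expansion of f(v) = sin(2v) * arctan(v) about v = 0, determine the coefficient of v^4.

Multiply the two series term by term and collect like powers.
f(0) = 0
f′(0) = 0
f′′(0) = 4
f′′′(0) = 0
f^(4)(0) = -48
So c_4 = f^(4)(0)/4! = -2.

-2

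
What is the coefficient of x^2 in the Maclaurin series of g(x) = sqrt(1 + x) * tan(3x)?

3/2

Multiply the two series term by term and collect like powers.
g(0) = 0
g′(0) = 3
g′′(0) = 3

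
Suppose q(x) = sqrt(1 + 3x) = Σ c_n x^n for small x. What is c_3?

Compute the successive derivatives at the expansion point and divide by k!.
q(0) = 1
q′(0) = 3/2
q′′(0) = -9/4
q′′′(0) = 81/8

27/16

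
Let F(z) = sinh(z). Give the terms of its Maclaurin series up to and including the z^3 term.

z^3/6 + z

Compute the successive derivatives at the expansion point and divide by k!.
[z^0] = 0;  [z^1] = 1;  [z^2] = 0;  [z^3] = 1/6.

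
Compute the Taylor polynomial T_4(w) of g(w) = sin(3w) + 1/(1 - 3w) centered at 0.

81*w^4 + 45*w^3/2 + 9*w^2 + 6*w + 1

Expand each term separately and add.
[w^0] = 1;  [w^1] = 6;  [w^2] = 9;  [w^3] = 45/2;  [w^4] = 81.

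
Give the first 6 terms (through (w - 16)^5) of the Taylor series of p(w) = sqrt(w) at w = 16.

Use the known series and substitute for the argument.
[(w - 16)^0] = 4;  [(w - 16)^1] = 1/8;  [(w - 16)^2] = -1/512;  [(w - 16)^3] = 1/16384;  [(w - 16)^4] = -5/2097152;  [(w - 16)^5] = 7/67108864.

7*(w - 16)^5/67108864 - 5*(w - 16)^4/2097152 + (w - 16)^3/16384 - (w - 16)^2/512 + (w - 16)/8 + 4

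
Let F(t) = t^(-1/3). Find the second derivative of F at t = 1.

The coefficient of (t - 1)^2 in the expansion is 2/9, so F′′(1) = 2! * (2/9) = 4/9.

4/9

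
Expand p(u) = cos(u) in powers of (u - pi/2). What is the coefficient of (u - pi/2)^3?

[(u - pi/2)^0] = 0;  [(u - pi/2)^1] = -1;  [(u - pi/2)^2] = 0;  [(u - pi/2)^3] = 1/6.
So c_3 = p′′′(pi/2)/3! = 1/6.

1/6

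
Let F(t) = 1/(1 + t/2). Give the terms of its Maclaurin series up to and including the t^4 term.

t^4/16 - t^3/8 + t^2/4 - t/2 + 1

F(0) = 1
F′(0) = -1/2
F′′(0) = 1/2
F′′′(0) = -3/4
F^(4)(0) = 3/2
The Taylor polynomial is Σ F^(k)(0)/k! · t^k.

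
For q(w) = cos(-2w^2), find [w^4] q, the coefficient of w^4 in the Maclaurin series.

Apply the Taylor formula c_k = f^(k)(a)/k!.
q(0) = 1
q′(0) = 0
q′′(0) = 0
q′′′(0) = 0
q^(4)(0) = -48
The Taylor polynomial is Σ q^(k)(0)/k! · w^k.

-2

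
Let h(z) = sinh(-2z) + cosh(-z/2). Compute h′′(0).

1/4

Combine the two series term by term.
The coefficient of z^2 in the expansion is 1/8, so h′′(0) = 2! * (1/8) = 1/4.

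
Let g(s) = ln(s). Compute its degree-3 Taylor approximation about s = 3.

g(3) = ln(3)
g′(3) = 1/3
g′′(3) = -1/9
g′′′(3) = 2/27

(s - 3)^3/81 - (s - 3)^2/18 + (s - 3)/3 + ln(3)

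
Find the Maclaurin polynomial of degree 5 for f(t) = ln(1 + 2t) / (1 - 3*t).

632*t^5/5 + 40*t^4 + 44*t^3/3 + 4*t^2 + 2*t

Multiply the numerator's expansion by the denominator's geometric series.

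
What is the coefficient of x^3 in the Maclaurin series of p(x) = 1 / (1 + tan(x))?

-4/3

Expand as Σ (-1)^k u^k with u equal to the inner function's series.
[x^0] = 1;  [x^1] = -1;  [x^2] = 1;  [x^3] = -4/3.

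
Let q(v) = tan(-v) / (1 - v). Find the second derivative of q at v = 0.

Multiply the two series term by term and collect like powers.
The coefficient of v^2 in the expansion is -1, so q′′(0) = 2! * (-1) = -2.

-2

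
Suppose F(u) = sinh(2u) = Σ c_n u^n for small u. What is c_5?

4/15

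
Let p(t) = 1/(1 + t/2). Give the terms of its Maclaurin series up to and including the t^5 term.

-t^5/32 + t^4/16 - t^3/8 + t^2/4 - t/2 + 1

Use the known series and substitute for the argument.
p(0) = 1
p′(0) = -1/2
p′′(0) = 1/2
p′′′(0) = -3/4
p^(4)(0) = 3/2
p^(5)(0) = -15/4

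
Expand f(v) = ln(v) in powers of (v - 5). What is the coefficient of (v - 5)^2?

-1/50

Differentiate repeatedly and evaluate at the center.
f(5) = ln(5)
f′(5) = 1/5
f′′(5) = -1/25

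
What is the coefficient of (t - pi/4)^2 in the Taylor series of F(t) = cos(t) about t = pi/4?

-sqrt(2)/4

[(t - pi/4)^0] = sqrt(2)/2;  [(t - pi/4)^1] = -sqrt(2)/2;  [(t - pi/4)^2] = -sqrt(2)/4.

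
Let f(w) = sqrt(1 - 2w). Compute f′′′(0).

-3

Apply the Taylor formula c_k = f^(k)(a)/k!.
From the series, [w^3] f = -1/2; multiply by 3! = 6 to get -3.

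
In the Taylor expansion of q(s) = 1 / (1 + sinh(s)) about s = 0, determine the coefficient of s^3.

Write 1/(1+u) = 1 - u + u^2 - u^3 + ... and substitute the series for u.
[s^0] = 1;  [s^1] = -1;  [s^2] = 1;  [s^3] = -7/6.

-7/6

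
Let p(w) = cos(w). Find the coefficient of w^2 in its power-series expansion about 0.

p(0) = 1
p′(0) = 0
p′′(0) = -1
So c_2 = p′′(0)/2! = -1/2.

-1/2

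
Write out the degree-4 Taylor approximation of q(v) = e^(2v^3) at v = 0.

2*v^3 + 1

[v^0] = 1;  [v^1] = 0;  [v^2] = 0;  [v^3] = 2;  [v^4] = 0.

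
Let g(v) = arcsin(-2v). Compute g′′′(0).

From the series, [v^3] g = -4/3; multiply by 3! = 6 to get -8.

-8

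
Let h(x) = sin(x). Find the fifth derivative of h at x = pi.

-1

From the series, [(x - pi)^5] h = -1/120; multiply by 5! = 120 to get -1.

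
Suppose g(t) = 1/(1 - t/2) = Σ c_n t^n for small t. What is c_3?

1/8

Compute the successive derivatives at the expansion point and divide by k!.
g(0) = 1
g′(0) = 1/2
g′′(0) = 1/2
g′′′(0) = 3/4
So c_3 = g′′′(0)/3! = 1/8.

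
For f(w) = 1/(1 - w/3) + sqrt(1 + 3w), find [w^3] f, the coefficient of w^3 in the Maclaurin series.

Combine the two series term by term.
f(0) = 2
f′(0) = 11/6
f′′(0) = -73/36
f′′′(0) = 745/72

745/432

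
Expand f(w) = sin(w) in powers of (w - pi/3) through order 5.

(w - pi/3)^5/240 + sqrt(3)*(w - pi/3)^4/48 - (w - pi/3)^3/12 - sqrt(3)*(w - pi/3)^2/4 + (w - pi/3)/2 + sqrt(3)/2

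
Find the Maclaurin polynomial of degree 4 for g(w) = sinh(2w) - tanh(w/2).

11*w^3/8 + 3*w/2

Combine the two series term by term.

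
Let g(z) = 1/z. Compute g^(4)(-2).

-3/4

The coefficient of (z + 2)^4 in the expansion is -1/32, so g^(4)(-2) = 4! * (-1/32) = -3/4.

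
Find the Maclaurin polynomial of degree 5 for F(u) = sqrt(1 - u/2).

Use the known series and substitute for the argument.
[u^0] = 1;  [u^1] = -1/4;  [u^2] = -1/32;  [u^3] = -1/128;  [u^4] = -5/2048;  [u^5] = -7/8192.

-7*u^5/8192 - 5*u^4/2048 - u^3/128 - u^2/32 - u/4 + 1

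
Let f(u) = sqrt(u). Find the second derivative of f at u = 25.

-1/500

Use the known series and substitute for the argument.
The coefficient of (u - 25)^2 in the expansion is -1/1000, so f′′(25) = 2! * (-1/1000) = -1/500.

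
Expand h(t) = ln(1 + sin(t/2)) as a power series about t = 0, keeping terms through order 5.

t^5/768 - t^4/192 + t^3/48 - t^2/8 + t/2

Let u equal the inner series; expand the outer function in u and truncate.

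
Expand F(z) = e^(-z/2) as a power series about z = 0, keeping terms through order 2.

Compute the successive derivatives at the expansion point and divide by k!.

z^2/8 - z/2 + 1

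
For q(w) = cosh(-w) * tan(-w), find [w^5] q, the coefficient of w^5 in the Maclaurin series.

Multiply the two series term by term and collect like powers.
q(0) = 0
q′(0) = -1
q′′(0) = 0
q′′′(0) = -5
q^(4)(0) = 0
q^(5)(0) = -41

-41/120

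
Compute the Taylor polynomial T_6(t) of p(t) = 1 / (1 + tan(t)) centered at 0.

Use the geometric series for the reciprocal, then substitute.
p(0) = 1
p′(0) = -1
p′′(0) = 2
p′′′(0) = -8
p^(4)(0) = 40
p^(5)(0) = -256
p^(6)(0) = 1952
Then c_k = p^(k)(0)/k! gives each Taylor coefficient.

122*t^6/45 - 32*t^5/15 + 5*t^4/3 - 4*t^3/3 + t^2 - t + 1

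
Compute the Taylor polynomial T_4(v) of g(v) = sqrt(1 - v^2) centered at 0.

g(0) = 1
g′(0) = 0
g′′(0) = -1
g′′′(0) = 0
g^(4)(0) = -3
The Taylor polynomial is Σ g^(k)(0)/k! · v^k.

-v^4/8 - v^2/2 + 1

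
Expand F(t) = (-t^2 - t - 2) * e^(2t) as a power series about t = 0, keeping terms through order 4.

-14*t^4/3 - 20*t^3/3 - 7*t^2 - 5*t - 2

Shift and add copies of the series according to the polynomial's terms.
F(0) = -2
F′(0) = -5
F′′(0) = -14
F′′′(0) = -40
F^(4)(0) = -112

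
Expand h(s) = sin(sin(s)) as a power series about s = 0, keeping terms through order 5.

Substitute the inner expansion into the outer series and collect powers.
[s^0] = 0;  [s^1] = 1;  [s^2] = 0;  [s^3] = -1/3;  [s^4] = 0;  [s^5] = 1/10.

s^5/10 - s^3/3 + s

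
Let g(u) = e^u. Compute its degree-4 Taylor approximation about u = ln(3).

(u - ln(3))^4/8 + (u - ln(3))^3/2 + 3*(u - ln(3))^2/2 + 3*(u - ln(3)) + 3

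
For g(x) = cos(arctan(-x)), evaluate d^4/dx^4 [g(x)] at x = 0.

Let u equal the inner series; expand the outer function in u and truncate.
The coefficient of x^4 in the expansion is 3/8, so g^(4)(0) = 4! * (3/8) = 9.

9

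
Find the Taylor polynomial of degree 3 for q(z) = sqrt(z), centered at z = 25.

Apply the Taylor formula c_k = f^(k)(a)/k!.
q(25) = 5
q′(25) = 1/10
q′′(25) = -1/500
q′′′(25) = 3/25000
Dividing each by k! gives the coefficients c_0, ..., c_3.

(z - 25)^3/50000 - (z - 25)^2/1000 + (z - 25)/10 + 5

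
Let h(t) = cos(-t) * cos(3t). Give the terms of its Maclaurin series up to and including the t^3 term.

Expand each factor separately, then convolve coefficients.

1 - 5*t^2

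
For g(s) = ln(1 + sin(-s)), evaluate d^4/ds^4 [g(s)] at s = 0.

Compose series: expand the inner function first, then feed it into the outer expansion.
The coefficient of s^4 in the expansion is -1/12, so g^(4)(0) = 4! * (-1/12) = -2.

-2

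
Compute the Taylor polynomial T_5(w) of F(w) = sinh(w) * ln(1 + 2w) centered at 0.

-13*w^5/3 + 3*w^4 - 2*w^3 + 2*w^2

Multiply the two series term by term and collect like powers.
F(0) = 0
F′(0) = 0
F′′(0) = 4
F′′′(0) = -12
F^(4)(0) = 72
F^(5)(0) = -520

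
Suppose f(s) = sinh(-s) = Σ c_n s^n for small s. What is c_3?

Compute the successive derivatives at the expansion point and divide by k!.
So c_3 = f′′′(0)/3! = -1/6.

-1/6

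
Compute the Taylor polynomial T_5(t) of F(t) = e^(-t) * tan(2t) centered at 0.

Write out both Maclaurin series and multiply, keeping only the needed powers.
F(0) = 0
F′(0) = 2
F′′(0) = -4
F′′′(0) = 22
F^(4)(0) = -72
F^(5)(0) = 682
Dividing each by k! gives the coefficients c_0, ..., c_5.

341*t^5/60 - 3*t^4 + 11*t^3/3 - 2*t^2 + 2*t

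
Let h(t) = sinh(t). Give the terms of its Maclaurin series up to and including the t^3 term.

h(0) = 0
h′(0) = 1
h′′(0) = 0
h′′′(0) = 1

t^3/6 + t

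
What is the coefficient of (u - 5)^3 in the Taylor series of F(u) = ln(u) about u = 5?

Differentiate repeatedly and evaluate at the center.
[(u - 5)^0] = ln(5);  [(u - 5)^1] = 1/5;  [(u - 5)^2] = -1/50;  [(u - 5)^3] = 1/375.
So c_3 = F′′′(5)/3! = 1/375.

1/375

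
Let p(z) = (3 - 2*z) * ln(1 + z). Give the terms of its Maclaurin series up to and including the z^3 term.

Shift and add copies of the series according to the polynomial's terms.
p(0) = 0
p′(0) = 3
p′′(0) = -7
p′′′(0) = 12
The Taylor polynomial is Σ p^(k)(0)/k! · z^k.

2*z^3 - 7*z^2/2 + 3*z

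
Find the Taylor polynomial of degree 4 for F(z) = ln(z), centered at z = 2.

-(z - 2)^4/64 + (z - 2)^3/24 - (z - 2)^2/8 + (z - 2)/2 + ln(2)

Differentiate repeatedly and evaluate at the center.
[(z - 2)^0] = ln(2);  [(z - 2)^1] = 1/2;  [(z - 2)^2] = -1/8;  [(z - 2)^3] = 1/24;  [(z - 2)^4] = -1/64.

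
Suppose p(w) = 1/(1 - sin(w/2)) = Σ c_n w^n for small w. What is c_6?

Substitute the inner expansion into the outer series and collect powers.
p(0) = 1
p′(0) = 1/2
p′′(0) = 1/2
p′′′(0) = 5/8
p^(4)(0) = 1
p^(5)(0) = 61/32
p^(6)(0) = 17/4
Dividing each by k! gives the coefficients c_0, ..., c_6.

17/2880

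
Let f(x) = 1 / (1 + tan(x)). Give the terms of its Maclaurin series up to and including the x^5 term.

Use the geometric series for the reciprocal, then substitute.
[x^0] = 1;  [x^1] = -1;  [x^2] = 1;  [x^3] = -4/3;  [x^4] = 5/3;  [x^5] = -32/15.

-32*x^5/15 + 5*x^4/3 - 4*x^3/3 + x^2 - x + 1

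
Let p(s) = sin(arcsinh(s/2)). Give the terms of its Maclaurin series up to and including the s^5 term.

Plug the Maclaurin series of the inner function into that of the outer and collect terms.

s^5/192 - s^3/24 + s/2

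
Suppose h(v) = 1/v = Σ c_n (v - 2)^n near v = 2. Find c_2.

1/8

Compute the successive derivatives at the expansion point and divide by k!.
So c_2 = h′′(2)/2! = 1/8.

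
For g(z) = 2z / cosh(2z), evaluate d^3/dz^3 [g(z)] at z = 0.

-24

Divide the numerator series by the denominator series (power-series long division).
The coefficient of z^3 in the expansion is -4, so g′′′(0) = 3! * (-4) = -24.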